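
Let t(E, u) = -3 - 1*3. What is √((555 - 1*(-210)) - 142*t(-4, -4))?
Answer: 7*√33 ≈ 40.212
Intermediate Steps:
t(E, u) = -6 (t(E, u) = -3 - 3 = -6)
√((555 - 1*(-210)) - 142*t(-4, -4)) = √((555 - 1*(-210)) - 142*(-6)) = √((555 + 210) + 852) = √(765 + 852) = √1617 = 7*√33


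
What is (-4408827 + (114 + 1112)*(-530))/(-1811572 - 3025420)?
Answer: 5058607/4836992 ≈ 1.0458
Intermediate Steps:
(-4408827 + (114 + 1112)*(-530))/(-1811572 - 3025420) = (-4408827 + 1226*(-530))/(-4836992) = (-4408827 - 649780)*(-1/4836992) = -5058607*(-1/4836992) = 5058607/4836992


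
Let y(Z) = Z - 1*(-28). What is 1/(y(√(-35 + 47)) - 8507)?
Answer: -8479/71893429 - 2*√3/71893429 ≈ -0.00011799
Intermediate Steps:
y(Z) = 28 + Z (y(Z) = Z + 28 = 28 + Z)
1/(y(√(-35 + 47)) - 8507) = 1/((28 + √(-35 + 47)) - 8507) = 1/((28 + √12) - 8507) = 1/((28 + 2*√3) - 8507) = 1/(-8479 + 2*√3)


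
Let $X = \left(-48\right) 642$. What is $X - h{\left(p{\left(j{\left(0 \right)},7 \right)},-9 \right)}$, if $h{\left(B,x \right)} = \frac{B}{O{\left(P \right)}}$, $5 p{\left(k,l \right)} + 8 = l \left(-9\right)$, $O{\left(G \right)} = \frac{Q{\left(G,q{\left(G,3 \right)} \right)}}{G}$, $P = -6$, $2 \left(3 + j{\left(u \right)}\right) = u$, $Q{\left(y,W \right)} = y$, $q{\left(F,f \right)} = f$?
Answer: $- \frac{154009}{5} \approx -30802.0$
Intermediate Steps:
$j{\left(u \right)} = -3 + \frac{u}{2}$
$O{\left(G \right)} = 1$ ($O{\left(G \right)} = \frac{G}{G} = 1$)
$p{\left(k,l \right)} = - \frac{8}{5} - \frac{9 l}{5}$ ($p{\left(k,l \right)} = - \frac{8}{5} + \frac{l \left(-9\right)}{5} = - \frac{8}{5} + \frac{\left(-9\right) l}{5} = - \frac{8}{5} - \frac{9 l}{5}$)
$h{\left(B,x \right)} = B$ ($h{\left(B,x \right)} = \frac{B}{1} = B 1 = B$)
$X = -30816$
$X - h{\left(p{\left(j{\left(0 \right)},7 \right)},-9 \right)} = -30816 - \left(- \frac{8}{5} - \frac{63}{5}\right) = -30816 - - \frac{71}{5} = -30816 + \frac{71}{5} = - \frac{154009}{5}$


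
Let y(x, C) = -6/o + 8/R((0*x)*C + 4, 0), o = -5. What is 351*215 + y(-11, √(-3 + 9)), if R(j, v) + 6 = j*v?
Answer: 1131973/15 ≈ 75465.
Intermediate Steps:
R(j, v) = -6 + j*v
y(x, C) = -2/15 (y(x, C) = -6/(-5) + 8/(-6 + ((0*x)*C + 4)*0) = -6*(-⅕) + 8/(-6 + (0*C + 4)*0) = 6/5 + 8/(-6 + (0 + 4)*0) = 6/5 + 8/(-6 + 4*0) = 6/5 + 8/(-6 + 0) = 6/5 + 8/(-6) = 6/5 + 8*(-⅙) = 6/5 - 4/3 = -2/15)
351*215 + y(-11, √(-3 + 9)) = 351*215 - 2/15 = 75465 - 2/15 = 1131973/15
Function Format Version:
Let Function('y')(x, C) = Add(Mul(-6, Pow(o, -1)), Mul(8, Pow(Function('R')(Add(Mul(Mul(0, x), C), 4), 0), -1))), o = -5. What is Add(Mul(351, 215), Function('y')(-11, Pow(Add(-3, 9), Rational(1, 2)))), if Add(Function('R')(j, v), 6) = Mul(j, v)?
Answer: Rational(1131973, 15) ≈ 75465.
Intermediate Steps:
Function('R')(j, v) = Add(-6, Mul(j, v))
Function('y')(x, C) = Rational(-2, 15) (Function('y')(x, C) = Add(Mul(-6, Pow(-5, -1)), Mul(8, Pow(Add(-6, Mul(Add(Mul(Mul(0, x), C), 4), 0)), -1))) = Add(Mul(-6, Rational(-1, 5)), Mul(8, Pow(Add(-6, Mul(Add(Mul(0, C), 4), 0)), -1))) = Add(Rational(6, 5), Mul(8, Pow(Add(-6, Mul(Add(0, 4), 0)), -1))) = Add(Rational(6, 5), Mul(8, Pow(Add(-6, Mul(4, 0)), -1))) = Add(Rational(6, 5), Mul(8, Pow(Add(-6, 0), -1))) = Add(Rational(6, 5), Mul(8, Pow(-6, -1))) = Add(Rational(6, 5), Mul(8, Rational(-1, 6))) = Add(Rational(6, 5), Rational(-4, 3)) = Rational(-2, 15))
Add(Mul(351, 215), Function('y')(-11, Pow(Add(-3, 9), Rational(1, 2)))) = Add(Mul(351, 215), Rational(-2, 15)) = Add(75465, Rational(-2, 15)) = Rational(1131973, 15)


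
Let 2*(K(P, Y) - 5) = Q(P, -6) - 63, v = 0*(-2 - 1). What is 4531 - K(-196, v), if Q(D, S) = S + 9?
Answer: 4556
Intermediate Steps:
v = 0 (v = 0*(-3) = 0)
Q(D, S) = 9 + S
K(P, Y) = -25 (K(P, Y) = 5 + ((9 - 6) - 63)/2 = 5 + (3 - 63)/2 = 5 + (½)*(-60) = 5 - 30 = -25)
4531 - K(-196, v) = 4531 - 1*(-25) = 4531 + 25 = 4556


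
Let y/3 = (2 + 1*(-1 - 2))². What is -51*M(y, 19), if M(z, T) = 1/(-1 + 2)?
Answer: -51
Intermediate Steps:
y = 3 (y = 3*(2 + 1*(-1 - 2))² = 3*(2 + 1*(-3))² = 3*(2 - 3)² = 3*(-1)² = 3*1 = 3)
M(z, T) = 1 (M(z, T) = 1/1 = 1)
-51*M(y, 19) = -51*1 = -51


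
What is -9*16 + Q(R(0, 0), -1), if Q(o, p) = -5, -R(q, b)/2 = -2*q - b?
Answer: -149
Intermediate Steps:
R(q, b) = 2*b + 4*q (R(q, b) = -2*(-2*q - b) = -2*(-b - 2*q) = 2*b + 4*q)
-9*16 + Q(R(0, 0), -1) = -9*16 - 5 = -144 - 5 = -149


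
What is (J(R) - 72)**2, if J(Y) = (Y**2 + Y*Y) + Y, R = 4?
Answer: 1296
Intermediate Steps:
J(Y) = Y + 2*Y**2 (J(Y) = (Y**2 + Y**2) + Y = 2*Y**2 + Y = Y + 2*Y**2)
(J(R) - 72)**2 = (4*(1 + 2*4) - 72)**2 = (4*(1 + 8) - 72)**2 = (4*9 - 72)**2 = (36 - 72)**2 = (-36)**2 = 1296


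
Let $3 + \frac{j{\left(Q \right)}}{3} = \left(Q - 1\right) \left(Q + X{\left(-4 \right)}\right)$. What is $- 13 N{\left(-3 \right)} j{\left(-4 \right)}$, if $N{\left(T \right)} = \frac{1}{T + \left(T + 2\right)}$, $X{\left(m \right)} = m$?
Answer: $\frac{1443}{4} \approx 360.75$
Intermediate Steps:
$j{\left(Q \right)} = -9 + 3 \left(-1 + Q\right) \left(-4 + Q\right)$ ($j{\left(Q \right)} = -9 + 3 \left(Q - 1\right) \left(Q - 4\right) = -9 + 3 \left(-1 + Q\right) \left(-4 + Q\right)$)
$N{\left(T \right)} = \frac{1}{2 + 2 T}$ ($N{\left(T \right)} = \frac{1}{T + \left(2 + T\right)} = \frac{1}{2 + 2 T}$)
$- 13 N{\left(-3 \right)} j{\left(-4 \right)} = - 13 \frac{1}{2 \left(1 - 3\right)} \left(3 - -60 + 3 \left(-4\right)^{2}\right) = - 13 \frac{1}{2 \left(-2\right)} \left(3 + 60 + 3 \cdot 16\right) = - 13 \cdot \frac{1}{2} \left(- \frac{1}{2}\right) \left(3 + 60 + 48\right) = \left(-13\right) \left(- \frac{1}{4}\right) 111 = \frac{13}{4} \cdot 111 = \frac{1443}{4}$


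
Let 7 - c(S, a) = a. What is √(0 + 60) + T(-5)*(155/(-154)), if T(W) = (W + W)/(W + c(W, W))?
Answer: 775/539 + 2*√15 ≈ 9.1838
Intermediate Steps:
c(S, a) = 7 - a
T(W) = 2*W/7 (T(W) = (W + W)/(W + (7 - W)) = (2*W)/7 = (2*W)*(⅐) = 2*W/7)
√(0 + 60) + T(-5)*(155/(-154)) = √(0 + 60) + ((2/7)*(-5))*(155/(-154)) = √60 - 1550*(-1)/(7*154) = 2*√15 - 10/7*(-155/154) = 2*√15 + 775/539 = 775/539 + 2*√15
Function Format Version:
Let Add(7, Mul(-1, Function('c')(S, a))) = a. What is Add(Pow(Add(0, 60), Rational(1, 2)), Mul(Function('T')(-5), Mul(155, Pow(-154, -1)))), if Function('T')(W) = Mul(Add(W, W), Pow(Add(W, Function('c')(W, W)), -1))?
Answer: Add(Rational(775, 539), Mul(2, Pow(15, Rational(1, 2)))) ≈ 9.1838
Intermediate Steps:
Function('c')(S, a) = Add(7, Mul(-1, a))
Function('T')(W) = Mul(Rational(2, 7), W) (Function('T')(W) = Mul(Add(W, W), Pow(Add(W, Add(7, Mul(-1, W))), -1)) = Mul(Mul(2, W), Pow(7, -1)) = Mul(Mul(2, W), Rational(1, 7)) = Mul(Rational(2, 7), W))
Add(Pow(Add(0, 60), Rational(1, 2)), Mul(Function('T')(-5), Mul(155, Pow(-154, -1)))) = Add(Pow(Add(0, 60), Rational(1, 2)), Mul(Mul(Rational(2, 7), -5), Mul(155, Pow(-154, -1)))) = Add(Pow(60, Rational(1, 2)), Mul(Rational(-10, 7), Mul(155, Rational(-1, 154)))) = Add(Mul(2, Pow(15, Rational(1, 2))), Mul(Rational(-10, 7), Rational(-155, 154))) = Add(Mul(2, Pow(15, Rational(1, 2))), Rational(775, 539)) = Add(Rational(775, 539), Mul(2, Pow(15, Rational(1, 2))))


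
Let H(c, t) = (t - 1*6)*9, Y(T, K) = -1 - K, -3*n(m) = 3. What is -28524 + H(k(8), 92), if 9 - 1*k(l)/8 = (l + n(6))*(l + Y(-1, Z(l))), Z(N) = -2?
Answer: -27750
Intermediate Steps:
n(m) = -1 (n(m) = -⅓*3 = -1)
k(l) = 72 - 8*(1 + l)*(-1 + l) (k(l) = 72 - 8*(l - 1)*(l + (-1 - 1*(-2))) = 72 - 8*(-1 + l)*(l + (-1 + 2)) = 72 - 8*(-1 + l)*(l + 1) = 72 - 8*(-1 + l)*(1 + l) = 72 - 8*(1 + l)*(-1 + l))
H(c, t) = -54 + 9*t (H(c, t) = (t - 6)*9 = (-6 + t)*9 = -54 + 9*t)
-28524 + H(k(8), 92) = -28524 + (-54 + 9*92) = -28524 + (-54 + 828) = -28524 + 774 = -27750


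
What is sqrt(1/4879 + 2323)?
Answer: sqrt(55298185922)/4879 ≈ 48.198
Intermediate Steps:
sqrt(1/4879 + 2323) = sqrt(11333918/4879) = sqrt(55298185922)/4879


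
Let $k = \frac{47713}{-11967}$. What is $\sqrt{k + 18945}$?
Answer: $\frac{\sqrt{2712525209634}}{11967} \approx 137.63$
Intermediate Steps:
$k = - \frac{47713}{11967}$ ($k = 47713 \left(- \frac{1}{11967}\right) = - \frac{47713}{11967} \approx -3.987$)
$\sqrt{k + 18945} = \sqrt{- \frac{47713}{11967} + 18945} = \sqrt{\frac{226667102}{11967}} = \frac{\sqrt{2712525209634}}{11967}$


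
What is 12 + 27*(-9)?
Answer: -231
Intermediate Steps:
12 + 27*(-9) = 12 - 243 = -231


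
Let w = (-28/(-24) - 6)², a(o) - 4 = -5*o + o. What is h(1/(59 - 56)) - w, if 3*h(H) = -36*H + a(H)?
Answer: -953/36 ≈ -26.472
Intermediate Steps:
a(o) = 4 - 4*o (a(o) = 4 + (-5*o + o) = 4 - 4*o)
h(H) = 4/3 - 40*H/3 (h(H) = (-36*H + (4 - 4*H))/3 = (4 - 40*H)/3 = 4/3 - 40*H/3)
w = 841/36 (w = (-28*(-1/24) - 6)² = (7/6 - 6)² = (-29/6)² = 841/36 ≈ 23.361)
h(1/(59 - 56)) - w = (4/3 - 40/(3*(59 - 56))) - 1*841/36 = (4/3 - 40/3/3) - 841/36 = (4/3 - 40/3*⅓) - 841/36 = (4/3 - 40/9) - 841/36 = -28/9 - 841/36 = -953/36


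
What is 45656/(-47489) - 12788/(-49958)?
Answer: -64368966/91248287 ≈ -0.70543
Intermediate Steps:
45656/(-47489) - 12788/(-49958) = 45656*(-1/47489) - 12788*(-1/49958) = -3512/3653 + 6394/24979 = -64368966/91248287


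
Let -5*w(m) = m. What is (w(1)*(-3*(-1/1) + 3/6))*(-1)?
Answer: 7/10 ≈ 0.70000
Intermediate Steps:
w(m) = -m/5
(w(1)*(-3*(-1/1) + 3/6))*(-1) = ((-1/5*1)*(-3*(-1/1) + 3/6))*(-1) = -(-3/((-2*1/2)) + 3*(1/6))/5*(-1) = -(-3/(-1) + 1/2)/5*(-1) = -(-3*(-1) + 1/2)/5*(-1) = -(3 + 1/2)/5*(-1) = -1/5*7/2*(-1) = -7/10*(-1) = 7/10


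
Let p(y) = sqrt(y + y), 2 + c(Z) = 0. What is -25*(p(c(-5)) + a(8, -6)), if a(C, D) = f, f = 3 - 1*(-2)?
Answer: -125 - 50*I ≈ -125.0 - 50.0*I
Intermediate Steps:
f = 5 (f = 3 + 2 = 5)
a(C, D) = 5
c(Z) = -2 (c(Z) = -2 + 0 = -2)
p(y) = sqrt(2)*sqrt(y) (p(y) = sqrt(2*y) = sqrt(2)*sqrt(y))
-25*(p(c(-5)) + a(8, -6)) = -25*(sqrt(2)*sqrt(-2) + 5) = -25*(sqrt(2)*(I*sqrt(2)) + 5) = -25*(2*I + 5) = -25*(5 + 2*I) = -125 - 50*I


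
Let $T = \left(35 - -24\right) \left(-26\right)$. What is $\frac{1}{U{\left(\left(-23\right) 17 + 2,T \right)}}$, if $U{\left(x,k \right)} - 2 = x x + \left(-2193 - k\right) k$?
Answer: $\frac{1}{1162229} \approx 8.6042 \cdot 10^{-7}$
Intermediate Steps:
$T = -1534$ ($T = \left(35 + 24\right) \left(-26\right) = 59 \left(-26\right) = -1534$)
$U{\left(x,k \right)} = 2 + x^{2} + k \left(-2193 - k\right)$ ($U{\left(x,k \right)} = 2 + \left(x x + \left(-2193 - k\right) k\right) = 2 + \left(x^{2} + k \left(-2193 - k\right)\right) = 2 + x^{2} + k \left(-2193 - k\right)$)
$\frac{1}{U{\left(\left(-23\right) 17 + 2,T \right)}} = \frac{1}{2 + \left(\left(-23\right) 17 + 2\right)^{2} - \left(-1534\right)^{2} - -3364062} = \frac{1}{2 + \left(-391 + 2\right)^{2} - 2353156 + 3364062} = \frac{1}{2 + \left(-389\right)^{2} - 2353156 + 3364062} = \frac{1}{2 + 151321 - 2353156 + 3364062} = \frac{1}{1162229}$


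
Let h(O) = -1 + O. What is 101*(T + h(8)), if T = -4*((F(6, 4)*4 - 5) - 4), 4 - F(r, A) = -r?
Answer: -11817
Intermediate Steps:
F(r, A) = 4 + r (F(r, A) = 4 - (-1)*r = 4 + r)
T = -124 (T = -4*(((4 + 6)*4 - 5) - 4) = -4*((10*4 - 5) - 4) = -4*((40 - 5) - 4) = -4*(35 - 4) = -4*31 = -124)
101*(T + h(8)) = 101*(-124 + (-1 + 8)) = 101*(-124 + 7) = 101*(-117) = -11817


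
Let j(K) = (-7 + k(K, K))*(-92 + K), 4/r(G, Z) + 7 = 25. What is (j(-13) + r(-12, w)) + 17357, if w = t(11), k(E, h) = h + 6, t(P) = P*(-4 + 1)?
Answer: 169445/9 ≈ 18827.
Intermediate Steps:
t(P) = -3*P (t(P) = P*(-3) = -3*P)
k(E, h) = 6 + h
w = -33 (w = -3*11 = -33)
r(G, Z) = 2/9 (r(G, Z) = 4/(-7 + 25) = 4/18 = 4*(1/18) = 2/9)
j(K) = (-1 + K)*(-92 + K) (j(K) = (-7 + (6 + K))*(-92 + K) = (-1 + K)*(-92 + K))
(j(-13) + r(-12, w)) + 17357 = ((92 + (-13)² - 93*(-13)) + 2/9) + 17357 = ((92 + 169 + 1209) + 2/9) + 17357 = (1470 + 2/9) + 17357 = 13232/9 + 17357 = 169445/9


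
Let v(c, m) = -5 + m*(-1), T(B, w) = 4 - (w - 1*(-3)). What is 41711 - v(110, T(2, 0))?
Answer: 41717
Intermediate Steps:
T(B, w) = 1 - w (T(B, w) = 4 - (w + 3) = 4 - (3 + w) = 4 + (-3 - w) = 1 - w)
v(c, m) = -5 - m
41711 - v(110, T(2, 0)) = 41711 - (-5 - (1 - 1*0)) = 41711 - (-5 - (1 + 0)) = 41711 - (-5 - 1*1) = 41711 - (-5 - 1) = 41711 - 1*(-6) = 41711 + 6 = 41717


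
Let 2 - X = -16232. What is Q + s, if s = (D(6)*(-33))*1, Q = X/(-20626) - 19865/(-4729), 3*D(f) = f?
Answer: -3052349230/48770177 ≈ -62.586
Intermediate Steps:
X = 16234 (X = 2 - 1*(-16232) = 2 + 16232 = 16234)
D(f) = f/3
Q = 166482452/48770177 (Q = 16234/(-20626) - 19865/(-4729) = 16234*(-1/20626) - 19865*(-1/4729) = -8117/10313 + 19865/4729 = 166482452/48770177 ≈ 3.4136)
s = -66 (s = (((⅓)*6)*(-33))*1 = (2*(-33))*1 = -66*1 = -66)
Q + s = 166482452/48770177 - 66 = -3052349230/48770177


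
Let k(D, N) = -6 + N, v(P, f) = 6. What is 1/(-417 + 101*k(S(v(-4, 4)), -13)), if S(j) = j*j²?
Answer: -1/2336 ≈ -0.00042808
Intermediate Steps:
S(j) = j³
1/(-417 + 101*k(S(v(-4, 4)), -13)) = 1/(-417 + 101*(-6 - 13)) = 1/(-417 + 101*(-19)) = 1/(-417 - 1919) = 1/(-2336) = -1/2336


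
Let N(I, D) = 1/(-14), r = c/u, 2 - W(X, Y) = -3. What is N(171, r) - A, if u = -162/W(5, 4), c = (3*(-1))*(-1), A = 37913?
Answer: -530783/14 ≈ -37913.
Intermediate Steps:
W(X, Y) = 5 (W(X, Y) = 2 - 1*(-3) = 2 + 3 = 5)
c = 3 (c = -3*(-1) = 3)
u = -162/5 ≈ -32.400
r = -5/54 (r = 3/(-162/5) = 3*(-5/162) = -5/54 ≈ -0.092593)
N(I, D) = -1/14
N(171, r) - A = -1/14 - 1*37913 = -1/14 - 37913 = -530783/14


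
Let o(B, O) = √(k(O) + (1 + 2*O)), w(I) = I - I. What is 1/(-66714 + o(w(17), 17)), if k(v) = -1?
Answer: -33357/2225378881 - √34/4450757762 ≈ -1.4991e-5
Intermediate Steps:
w(I) = 0
o(B, O) = √2*√O (o(B, O) = √(-1 + (1 + 2*O)) = √(2*O) = √2*√O)
1/(-66714 + o(w(17), 17)) = 1/(-66714 + √2*√17) = 1/(-66714 + √34)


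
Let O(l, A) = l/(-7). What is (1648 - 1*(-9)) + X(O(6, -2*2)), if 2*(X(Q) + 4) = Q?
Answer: 11568/7 ≈ 1652.6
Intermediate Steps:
O(l, A) = -l/7 (O(l, A) = l*(-1/7) = -l/7)
X(Q) = -4 + Q/2
(1648 - 1*(-9)) + X(O(6, -2*2)) = (1648 - 1*(-9)) + (-4 + (-1/7*6)/2) = (1648 + 9) + (-4 + (1/2)*(-6/7)) = 1657 + (-4 - 3/7) = 1657 - 31/7 = 11568/7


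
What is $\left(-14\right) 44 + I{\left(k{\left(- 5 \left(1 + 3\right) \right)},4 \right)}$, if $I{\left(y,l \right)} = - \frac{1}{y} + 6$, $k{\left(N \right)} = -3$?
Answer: $- \frac{1829}{3} \approx -609.67$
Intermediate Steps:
$I{\left(y,l \right)} = 6 - \frac{1}{y}$
$\left(-14\right) 44 + I{\left(k{\left(- 5 \left(1 + 3\right) \right)},4 \right)} = \left(-14\right) 44 + \left(6 - \frac{1}{-3}\right) = -616 + \left(6 - - \frac{1}{3}\right) = -616 + \left(6 + \frac{1}{3}\right) = -616 + \frac{19}{3} = - \frac{1829}{3}$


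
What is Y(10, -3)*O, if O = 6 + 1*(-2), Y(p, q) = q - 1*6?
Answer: -36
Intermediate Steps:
Y(p, q) = -6 + q (Y(p, q) = q - 6 = -6 + q)
O = 4 (O = 6 - 2 = 4)
Y(10, -3)*O = (-6 - 3)*4 = -9*4 = -36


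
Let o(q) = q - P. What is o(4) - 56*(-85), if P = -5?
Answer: 4769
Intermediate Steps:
o(q) = 5 + q (o(q) = q - 1*(-5) = q + 5 = 5 + q)
o(4) - 56*(-85) = (5 + 4) - 56*(-85) = 9 + 4760 = 4769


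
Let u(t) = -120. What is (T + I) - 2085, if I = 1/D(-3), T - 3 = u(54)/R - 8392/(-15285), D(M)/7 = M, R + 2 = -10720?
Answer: -132660174889/63733355 ≈ -2081.5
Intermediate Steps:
R = -10722 (R = -2 - 10720 = -10722)
D(M) = 7*M
T = 97245089/27314295 (T = 3 + (-120/(-10722) - 8392/(-15285)) = 3 + (-120*(-1/10722) - 8392*(-1/15285)) = 3 + (20/1787 + 8392/15285) = 3 + 15302204/27314295 = 97245089/27314295 ≈ 3.5602)
I = -1/21 (I = 1/(7*(-3)) = 1/(-21) = -1/21 ≈ -0.047619)
(T + I) - 2085 = (97245089/27314295 - 1/21) - 2085 = 223870286/63733355 - 2085 = -132660174889/63733355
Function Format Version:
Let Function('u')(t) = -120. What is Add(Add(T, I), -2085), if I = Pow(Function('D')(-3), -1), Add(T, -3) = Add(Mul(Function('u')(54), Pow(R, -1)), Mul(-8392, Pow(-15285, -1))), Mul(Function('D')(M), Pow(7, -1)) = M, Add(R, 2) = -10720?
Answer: Rational(-132660174889, 63733355) ≈ -2081.5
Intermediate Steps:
R = -10722 (R = Add(-2, -10720) = -10722)
Function('D')(M) = Mul(7, M)
T = Rational(97245089, 27314295) (T = Add(3, Add(Mul(-120, Pow(-10722, -1)), Mul(-8392, Pow(-15285, -1)))) = Add(3, Add(Mul(-120, Rational(-1, 10722)), Mul(-8392, Rational(-1, 15285)))) = Add(3, Add(Rational(20, 1787), Rational(8392, 15285))) = Add(3, Rational(15302204, 27314295)) = Rational(97245089, 27314295) ≈ 3.5602)
I = Rational(-1, 21) (I = Pow(Mul(7, -3), -1) = Pow(-21, -1) = Rational(-1, 21) ≈ -0.047619)
Add(Add(T, I), -2085) = Add(Add(Rational(97245089, 27314295), Rational(-1, 21)), -2085) = Add(Rational(223870286, 63733355), -2085) = Rational(-132660174889, 63733355)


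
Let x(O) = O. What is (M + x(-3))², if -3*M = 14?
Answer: 529/9 ≈ 58.778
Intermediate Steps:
M = -14/3 (M = -⅓*14 = -14/3 ≈ -4.6667)
(M + x(-3))² = (-14/3 - 3)² = (-23/3)² = 529/9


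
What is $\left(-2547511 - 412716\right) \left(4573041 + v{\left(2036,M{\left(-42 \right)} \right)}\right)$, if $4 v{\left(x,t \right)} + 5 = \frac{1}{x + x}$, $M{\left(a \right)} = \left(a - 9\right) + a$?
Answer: $- \frac{220494495736458923}{16288} \approx -1.3537 \cdot 10^{13}$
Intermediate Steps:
$M{\left(a \right)} = -9 + 2 a$ ($M{\left(a \right)} = \left(-9 + a\right) + a = -9 + 2 a$)
$v{\left(x,t \right)} = - \frac{5}{4} + \frac{1}{8 x}$ ($v{\left(x,t \right)} = - \frac{5}{4} + \frac{1}{4 \left(x + x\right)} = - \frac{5}{4} + \frac{1}{4 \cdot 2 x} = - \frac{5}{4} + \frac{\frac{1}{2} \frac{1}{x}}{4} = - \frac{5}{4} + \frac{1}{8 x}$)
$\left(-2547511 - 412716\right) \left(4573041 + v{\left(2036,M{\left(-42 \right)} \right)}\right) = \left(-2547511 - 412716\right) \left(4573041 + \frac{1 - 20360}{8 \cdot 2036}\right) = \left(-2547511 - 412716\right) \left(4573041 + \frac{1}{8} \cdot \frac{1}{2036} \left(1 - 20360\right)\right) = - 2960227 \left(4573041 + \frac{1}{8} \cdot \frac{1}{2036} \left(-20359\right)\right) = - 2960227 \left(4573041 - \frac{20359}{16288}\right) = \left(-2960227\right) \frac{74485671449}{16288} = - \frac{220494495736458923}{16288}$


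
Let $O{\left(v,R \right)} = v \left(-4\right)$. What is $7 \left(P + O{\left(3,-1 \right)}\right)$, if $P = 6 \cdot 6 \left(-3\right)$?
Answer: $-840$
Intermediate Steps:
$O{\left(v,R \right)} = - 4 v$
$P = -108$ ($P = 36 \left(-3\right) = -108$)
$7 \left(P + O{\left(3,-1 \right)}\right) = 7 \left(-108 - 12\right) = 7 \left(-120\right) = -840$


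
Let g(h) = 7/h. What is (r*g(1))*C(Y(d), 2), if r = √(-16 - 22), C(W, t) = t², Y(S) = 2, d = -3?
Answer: 28*I*√38 ≈ 172.6*I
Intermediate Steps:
r = I*√38 (r = √(-38) = I*√38 ≈ 6.1644*I)
(r*g(1))*C(Y(d), 2) = ((I*√38)*(7/1))*2² = ((I*√38)*(7*1))*4 = ((I*√38)*7)*4 = (7*I*√38)*4 = 28*I*√38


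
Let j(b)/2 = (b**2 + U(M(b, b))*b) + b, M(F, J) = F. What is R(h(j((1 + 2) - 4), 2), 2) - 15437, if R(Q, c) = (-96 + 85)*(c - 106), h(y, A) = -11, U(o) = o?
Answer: -14293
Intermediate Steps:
j(b) = 2*b + 4*b**2 (j(b) = 2*((b**2 + b*b) + b) = 2*((b**2 + b**2) + b) = 2*(2*b**2 + b) = 2*(b + 2*b**2) = 2*b + 4*b**2)
R(Q, c) = 1166 - 11*c (R(Q, c) = -11*(-106 + c) = 1166 - 11*c)
R(h(j((1 + 2) - 4), 2), 2) - 15437 = (1166 - 11*2) - 15437 = (1166 - 22) - 15437 = 1144 - 15437 = -14293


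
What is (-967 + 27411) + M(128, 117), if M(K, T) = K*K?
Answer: 42828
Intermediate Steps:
M(K, T) = K²
(-967 + 27411) + M(128, 117) = (-967 + 27411) + 128² = 26444 + 16384 = 42828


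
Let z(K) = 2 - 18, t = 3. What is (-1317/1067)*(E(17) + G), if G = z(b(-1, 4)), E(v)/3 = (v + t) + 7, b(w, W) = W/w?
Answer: -85605/1067 ≈ -80.230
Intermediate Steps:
z(K) = -16
E(v) = 30 + 3*v (E(v) = 3*((v + 3) + 7) = 3*((3 + v) + 7) = 3*(10 + v) = 30 + 3*v)
G = -16
(-1317/1067)*(E(17) + G) = (-1317/1067)*((30 + 3*17) - 16) = (-1317*1/1067)*((30 + 51) - 16) = -1317*(81 - 16)/1067 = -1317/1067*65 = -85605/1067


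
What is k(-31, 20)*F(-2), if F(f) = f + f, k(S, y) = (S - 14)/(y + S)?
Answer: -180/11 ≈ -16.364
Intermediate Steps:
k(S, y) = (-14 + S)/(S + y)
F(f) = 2*f
k(-31, 20)*F(-2) = ((-14 - 31)/(-31 + 20))*(2*(-2)) = (-45/(-11))*(-4) = -1/11*(-45)*(-4) = (45/11)*(-4) = -180/11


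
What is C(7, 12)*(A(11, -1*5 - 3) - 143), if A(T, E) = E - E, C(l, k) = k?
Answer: -1716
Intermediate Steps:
A(T, E) = 0
C(7, 12)*(A(11, -1*5 - 3) - 143) = 12*(0 - 143) = 12*(-143) = -1716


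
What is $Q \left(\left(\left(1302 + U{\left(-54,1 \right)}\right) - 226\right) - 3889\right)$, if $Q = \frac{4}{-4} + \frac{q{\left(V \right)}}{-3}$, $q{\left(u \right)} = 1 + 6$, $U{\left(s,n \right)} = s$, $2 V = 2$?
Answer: $\frac{28670}{3} \approx 9556.7$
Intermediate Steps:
$V = 1$ ($V = \frac{1}{2} \cdot 2 = 1$)
$q{\left(u \right)} = 7$
$Q = - \frac{10}{3}$ ($Q = \frac{4}{-4} + \frac{7}{-3} = 4 \left(- \frac{1}{4}\right) + 7 \left(- \frac{1}{3}\right) = -1 - \frac{7}{3} = - \frac{10}{3} \approx -3.3333$)
$Q \left(\left(\left(1302 + U{\left(-54,1 \right)}\right) - 226\right) - 3889\right) = - \frac{10 \left(\left(\left(1302 - 54\right) - 226\right) - 3889\right)}{3} = - \frac{10 \left(\left(1248 - 226\right) - 3889\right)}{3} = - \frac{10 \left(1022 - 3889\right)}{3} = \left(- \frac{10}{3}\right) \left(-2867\right) = \frac{28670}{3}$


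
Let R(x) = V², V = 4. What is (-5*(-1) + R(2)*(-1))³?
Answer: -1331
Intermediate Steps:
R(x) = 16 (R(x) = 4² = 16)
(-5*(-1) + R(2)*(-1))³ = (-5*(-1) + 16*(-1))³ = (5 - 16)³ = (-11)³ = -1331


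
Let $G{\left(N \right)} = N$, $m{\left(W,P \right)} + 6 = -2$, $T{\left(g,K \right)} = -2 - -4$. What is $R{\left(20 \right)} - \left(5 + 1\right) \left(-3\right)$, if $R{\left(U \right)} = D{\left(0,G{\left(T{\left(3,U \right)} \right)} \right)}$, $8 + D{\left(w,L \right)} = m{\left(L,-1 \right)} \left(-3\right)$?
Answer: $34$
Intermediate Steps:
$T{\left(g,K \right)} = 2$ ($T{\left(g,K \right)} = -2 + 4 = 2$)
$m{\left(W,P \right)} = -8$ ($m{\left(W,P \right)} = -6 - 2 = -8$)
$D{\left(w,L \right)} = 16$ ($D{\left(w,L \right)} = -8 - -24 = -8 + 24 = 16$)
$R{\left(U \right)} = 16$
$R{\left(20 \right)} - \left(5 + 1\right) \left(-3\right) = 16 - \left(5 + 1\right) \left(-3\right) = 16 - 6 \left(-3\right) = 16 - -18 = 16 + 18 = 34$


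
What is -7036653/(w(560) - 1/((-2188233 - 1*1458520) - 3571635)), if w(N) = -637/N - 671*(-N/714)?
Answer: -51809157406871280/3866455544743 ≈ -13400.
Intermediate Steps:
w(N) = -637/N + 671*N/714 (w(N) = -637/N - (-671)*N/714 = -637/N + 671*N/714)
-7036653/(w(560) - 1/((-2188233 - 1*1458520) - 3571635)) = -7036653/((-637/560 + (671/714)*560) - 1/((-2188233 - 1*1458520) - 3571635)) = -7036653/((-637*1/560 + 26840/51) - 1/((-2188233 - 1458520) - 3571635)) = -7036653/((-91/80 + 26840/51) - 1/(-3646753 - 3571635)) = -7036653/(2142559/4080 - 1/(-7218388)) = -7036653/(2142559/4080 - 1*(-1/7218388)) = -7036653/(2142559/4080 + 1/7218388) = -7036653/3866455544743/7362755760 = -7036653*7362755760/3866455544743 = -51809157406871280/3866455544743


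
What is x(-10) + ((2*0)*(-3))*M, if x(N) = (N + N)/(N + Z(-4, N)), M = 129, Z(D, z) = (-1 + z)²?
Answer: -20/111 ≈ -0.18018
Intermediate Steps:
x(N) = 2*N/(N + (-1 + N)²) (x(N) = (N + N)/(N + (-1 + N)²) = (2*N)/(N + (-1 + N)²) = 2*N/(N + (-1 + N)²))
x(-10) + ((2*0)*(-3))*M = 2*(-10)/(-10 + (-1 - 10)²) + ((2*0)*(-3))*129 = 2*(-10)/(-10 + (-11)²) + (0*(-3))*129 = 2*(-10)/(-10 + 121) + 0*129 = 2*(-10)/111 + 0 = 2*(-10)*(1/111) + 0 = -20/111 + 0 = -20/111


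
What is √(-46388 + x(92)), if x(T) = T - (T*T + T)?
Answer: 2*I*√13713 ≈ 234.21*I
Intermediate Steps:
x(T) = -T² (x(T) = T - (T² + T) = T - (T + T²) = T + (-T - T²) = -T²)
√(-46388 + x(92)) = √(-46388 - 1*92²) = √(-46388 - 1*8464) = √(-46388 - 8464) = √(-54852) = 2*I*√13713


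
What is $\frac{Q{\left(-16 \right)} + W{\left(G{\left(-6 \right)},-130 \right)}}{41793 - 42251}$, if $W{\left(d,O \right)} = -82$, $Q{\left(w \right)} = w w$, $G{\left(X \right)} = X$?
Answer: $- \frac{87}{229} \approx -0.37991$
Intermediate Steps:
$Q{\left(w \right)} = w^{2}$
$\frac{Q{\left(-16 \right)} + W{\left(G{\left(-6 \right)},-130 \right)}}{41793 - 42251} = \frac{\left(-16\right)^{2} - 82}{41793 - 42251} = \frac{256 - 82}{-458} = 174 \left(- \frac{1}{458}\right) = - \frac{87}{229}$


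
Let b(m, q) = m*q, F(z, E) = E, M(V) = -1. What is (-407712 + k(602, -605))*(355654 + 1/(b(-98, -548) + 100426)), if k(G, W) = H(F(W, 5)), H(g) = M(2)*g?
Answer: -22349802819429057/154130 ≈ -1.4501e+11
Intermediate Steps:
H(g) = -g
k(G, W) = -5 (k(G, W) = -1*5 = -5)
(-407712 + k(602, -605))*(355654 + 1/(b(-98, -548) + 100426)) = (-407712 - 5)*(355654 + 1/(-98*(-548) + 100426)) = -407717*(355654 + 1/(53704 + 100426)) = -407717*(355654 + 1/154130) = -407717*54816951021/154130 = -22349802819429057/154130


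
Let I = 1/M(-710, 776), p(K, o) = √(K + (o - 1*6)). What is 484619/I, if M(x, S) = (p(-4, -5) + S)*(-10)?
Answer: -3760643440 - 4846190*I*√15 ≈ -3.7606e+9 - 1.8769e+7*I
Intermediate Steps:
p(K, o) = √(-6 + K + o) (p(K, o) = √(K + (o - 6)) = √(K + (-6 + o)) = √(-6 + K + o))
M(x, S) = -10*S - 10*I*√15 (M(x, S) = (√(-6 - 4 - 5) + S)*(-10) = (√(-15) + S)*(-10) = (I*√15 + S)*(-10) = (S + I*√15)*(-10) = -10*S - 10*I*√15)
I = 1/(-7760 - 10*I*√15) (I = 1/(-10*776 - 10*I*√15) = 1/(-7760 - 10*I*√15) ≈ -0.00012886 + 6.432e-7*I)
484619/I = 484619/((I/(10*(√15 - 776*I)))) = 484619*(-10*I*(√15 - 776*I)) = -4846190*I*(√15 - 776*I)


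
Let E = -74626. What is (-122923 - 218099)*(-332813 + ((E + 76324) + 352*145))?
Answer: 95511736650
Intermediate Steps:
(-122923 - 218099)*(-332813 + ((E + 76324) + 352*145)) = (-122923 - 218099)*(-332813 + ((-74626 + 76324) + 352*145)) = -341022*(-332813 + (1698 + 51040)) = -341022*(-332813 + 52738) = -341022*(-280075) = 95511736650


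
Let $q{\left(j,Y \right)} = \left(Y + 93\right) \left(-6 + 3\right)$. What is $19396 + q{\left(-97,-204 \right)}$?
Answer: $19729$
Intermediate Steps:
$q{\left(j,Y \right)} = -279 - 3 Y$ ($q{\left(j,Y \right)} = \left(93 + Y\right) \left(-3\right) = -279 - 3 Y$)
$19396 + q{\left(-97,-204 \right)} = 19396 - -333 = 19396 + \left(-279 + 612\right) = 19396 + 333 = 19729$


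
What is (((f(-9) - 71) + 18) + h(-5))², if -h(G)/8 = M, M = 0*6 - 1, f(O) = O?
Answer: 2916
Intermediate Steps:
M = -1 (M = 0 - 1 = -1)
h(G) = 8 (h(G) = -8*(-1) = 8)
(((f(-9) - 71) + 18) + h(-5))² = (((-9 - 71) + 18) + 8)² = ((-80 + 18) + 8)² = (-62 + 8)² = (-54)² = 2916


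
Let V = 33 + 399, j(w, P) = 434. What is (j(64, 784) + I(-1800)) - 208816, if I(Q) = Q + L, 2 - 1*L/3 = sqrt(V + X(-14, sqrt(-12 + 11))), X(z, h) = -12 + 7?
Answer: -210176 - 3*sqrt(427) ≈ -2.1024e+5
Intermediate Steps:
X(z, h) = -5
V = 432
L = 6 - 3*sqrt(427) (L = 6 - 3*sqrt(432 - 5) = 6 - 3*sqrt(427) ≈ -55.992)
I(Q) = 6 + Q - 3*sqrt(427) (I(Q) = Q + (6 - 3*sqrt(427)) = 6 + Q - 3*sqrt(427))
(j(64, 784) + I(-1800)) - 208816 = (434 + (6 - 1800 - 3*sqrt(427))) - 208816 = (434 + (-1794 - 3*sqrt(427))) - 208816 = (-1360 - 3*sqrt(427)) - 208816 = -210176 - 3*sqrt(427)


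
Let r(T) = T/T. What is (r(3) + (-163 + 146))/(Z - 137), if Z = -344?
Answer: 16/481 ≈ 0.033264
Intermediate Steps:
r(T) = 1
(r(3) + (-163 + 146))/(Z - 137) = (1 + (-163 + 146))/(-344 - 137) = (1 - 17)/(-481) = -16*(-1/481) = 16/481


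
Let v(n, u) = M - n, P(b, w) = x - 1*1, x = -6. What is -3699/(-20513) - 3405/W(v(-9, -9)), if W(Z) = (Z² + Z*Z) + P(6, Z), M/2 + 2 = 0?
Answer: -69687708/882059 ≈ -79.006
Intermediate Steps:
M = -4 (M = -4 + 2*0 = -4 + 0 = -4)
P(b, w) = -7 (P(b, w) = -6 - 1*1 = -6 - 1 = -7)
v(n, u) = -4 - n
W(Z) = -7 + 2*Z² (W(Z) = (Z² + Z*Z) - 7 = (Z² + Z²) - 7 = 2*Z² - 7 = -7 + 2*Z²)
-3699/(-20513) - 3405/W(v(-9, -9)) = -3699/(-20513) - 3405/(-7 + 2*(-4 - 1*(-9))²) = -3699*(-1/20513) - 3405/(-7 + 2*(-4 + 9)²) = 3699/20513 - 3405/(-7 + 2*5²) = 3699/20513 - 3405/(-7 + 2*25) = 3699/20513 - 3405/(-7 + 50) = 3699/20513 - 3405/43 = -69687708/882059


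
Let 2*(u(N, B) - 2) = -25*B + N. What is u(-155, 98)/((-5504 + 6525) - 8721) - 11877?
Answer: -182903199/15400 ≈ -11877.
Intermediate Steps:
u(N, B) = 2 + N/2 - 25*B/2 (u(N, B) = 2 + (-25*B + N)/2 = 2 + (N - 25*B)/2 = 2 + (N/2 - 25*B/2) = 2 + N/2 - 25*B/2)
u(-155, 98)/((-5504 + 6525) - 8721) - 11877 = (2 + (½)*(-155) - 25/2*98)/((-5504 + 6525) - 8721) - 11877 = (2 - 155/2 - 1225)/(1021 - 8721) - 11877 = -2601/2/(-7700) - 11877 = -2601/2*(-1/7700) - 11877 = 2601/15400 - 11877 = -182903199/15400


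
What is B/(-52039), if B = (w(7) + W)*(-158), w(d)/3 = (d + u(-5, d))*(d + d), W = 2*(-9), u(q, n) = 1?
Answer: 50244/52039 ≈ 0.96551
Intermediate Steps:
W = -18
w(d) = 6*d*(1 + d) (w(d) = 3*((d + 1)*(d + d)) = 3*((1 + d)*(2*d)) = 3*(2*d*(1 + d)) = 6*d*(1 + d))
B = -50244 (B = (6*7*(1 + 7) - 18)*(-158) = (6*7*8 - 18)*(-158) = (336 - 18)*(-158) = 318*(-158) = -50244)
B/(-52039) = -50244/(-52039) = -50244*(-1/52039) = 50244/52039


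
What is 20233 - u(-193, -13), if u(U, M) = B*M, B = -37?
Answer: 19752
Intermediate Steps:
u(U, M) = -37*M
20233 - u(-193, -13) = 20233 - (-37)*(-13) = 20233 - 1*481 = 20233 - 481 = 19752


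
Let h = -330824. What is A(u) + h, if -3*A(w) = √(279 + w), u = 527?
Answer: -330824 - √806/3 ≈ -3.3083e+5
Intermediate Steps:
A(w) = -√(279 + w)/3
A(u) + h = -√(279 + 527)/3 - 330824 = -√806/3 - 330824 = -330824 - √806/3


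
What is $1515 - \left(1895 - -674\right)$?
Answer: $-1054$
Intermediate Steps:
$1515 - \left(1895 - -674\right) = 1515 - \left(1895 + 674\right) = 1515 - 2569 = -1054$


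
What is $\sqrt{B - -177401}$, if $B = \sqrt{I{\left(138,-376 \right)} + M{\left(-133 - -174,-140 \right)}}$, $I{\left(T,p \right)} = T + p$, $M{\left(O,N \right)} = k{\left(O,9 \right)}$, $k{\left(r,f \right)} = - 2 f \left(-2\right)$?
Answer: $\sqrt{177401 + i \sqrt{202}} \approx 421.19 + 0.017 i$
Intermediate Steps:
$k{\left(r,f \right)} = 4 f$
$M{\left(O,N \right)} = 36$ ($M{\left(O,N \right)} = 4 \cdot 9 = 36$)
$B = i \sqrt{202}$ ($B = \sqrt{\left(138 - 376\right) + 36} = \sqrt{-238 + 36} = \sqrt{-202} = i \sqrt{202} \approx 14.213 i$)
$\sqrt{B - -177401} = \sqrt{i \sqrt{202} - -177401} = \sqrt{i \sqrt{202} + \left(-24670 + 202071\right)} = \sqrt{i \sqrt{202} + 177401} = \sqrt{177401 + i \sqrt{202}}$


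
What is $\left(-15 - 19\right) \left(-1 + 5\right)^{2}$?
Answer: $-544$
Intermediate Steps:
$\left(-15 - 19\right) \left(-1 + 5\right)^{2} = - 34 \cdot 4^{2} = \left(-34\right) 16 = -544$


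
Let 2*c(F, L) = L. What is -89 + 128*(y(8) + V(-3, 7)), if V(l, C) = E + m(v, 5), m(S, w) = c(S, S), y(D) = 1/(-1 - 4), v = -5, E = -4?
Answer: -4733/5 ≈ -946.60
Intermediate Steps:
c(F, L) = L/2
y(D) = -⅕ (y(D) = 1/(-5) = -⅕)
m(S, w) = S/2
V(l, C) = -13/2 (V(l, C) = -4 + (½)*(-5) = -4 - 5/2 = -13/2)
-89 + 128*(y(8) + V(-3, 7)) = -89 + 128*(-⅕ - 13/2) = -89 + 128*(-67/10) = -89 - 4288/5 = -4733/5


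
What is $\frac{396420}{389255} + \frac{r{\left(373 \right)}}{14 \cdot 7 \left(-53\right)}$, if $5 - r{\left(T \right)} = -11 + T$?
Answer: $\frac{62799129}{57765442} \approx 1.0871$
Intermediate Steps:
$r{\left(T \right)} = 16 - T$ ($r{\left(T \right)} = 5 - \left(-11 + T\right) = 16 - T$)
$\frac{396420}{389255} + \frac{r{\left(373 \right)}}{14 \cdot 7 \left(-53\right)} = \frac{396420}{389255} + \frac{16 - 373}{14 \cdot 7 \left(-53\right)} = 396420 \cdot \frac{1}{389255} + \frac{16 - 373}{98 \left(-53\right)} = \frac{79284}{77851} - \frac{357}{-5194} = \frac{79284}{77851} - - \frac{51}{742} = \frac{79284}{77851} + \frac{51}{742} = \frac{62799129}{57765442}$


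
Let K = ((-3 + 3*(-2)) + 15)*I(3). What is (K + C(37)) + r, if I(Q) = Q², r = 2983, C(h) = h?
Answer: 3074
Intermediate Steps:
K = 54 (K = ((-3 + 3*(-2)) + 15)*3² = ((-3 - 6) + 15)*9 = (-9 + 15)*9 = 6*9 = 54)
(K + C(37)) + r = (54 + 37) + 2983 = 91 + 2983 = 3074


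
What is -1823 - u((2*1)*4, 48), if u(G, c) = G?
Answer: -1831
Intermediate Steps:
-1823 - u((2*1)*4, 48) = -1823 - 2*1*4 = -1823 - 2*4 = -1823 - 1*8 = -1823 - 8 = -1831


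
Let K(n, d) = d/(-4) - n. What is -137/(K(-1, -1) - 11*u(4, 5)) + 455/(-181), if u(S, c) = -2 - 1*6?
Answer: -261623/64617 ≈ -4.0488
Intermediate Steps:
K(n, d) = -n - d/4 (K(n, d) = d*(-¼) - n = -d/4 - n = -n - d/4)
u(S, c) = -8 (u(S, c) = -2 - 6 = -8)
-137/(K(-1, -1) - 11*u(4, 5)) + 455/(-181) = -137/((-1*(-1) - ¼*(-1)) - 11*(-8)) + 455/(-181) = -137/((1 + ¼) + 88) + 455*(-1/181) = -137/(5/4 + 88) - 455/181 = -137/357/4 - 455/181 = -137*4/357 - 455/181 = -548/357 - 455/181 = -261623/64617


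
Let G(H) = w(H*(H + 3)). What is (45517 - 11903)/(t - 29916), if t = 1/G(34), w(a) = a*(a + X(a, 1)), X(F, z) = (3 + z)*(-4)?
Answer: -52519723704/46741835375 ≈ -1.1236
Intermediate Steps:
X(F, z) = -12 - 4*z
w(a) = a*(-16 + a) (w(a) = a*(a + (-12 - 4*1)) = a*(a + (-12 - 4)) = a*(a - 16) = a*(-16 + a))
G(H) = H*(-16 + H*(3 + H))*(3 + H) (G(H) = (H*(H + 3))*(-16 + H*(H + 3)) = (H*(3 + H))*(-16 + H*(3 + H)) = H*(-16 + H*(3 + H))*(3 + H))
t = 1/1562436 (t = 1/(34*(-16 + 34*(3 + 34))*(3 + 34)) = 1/(34*(-16 + 34*37)*37) = 1/(34*(-16 + 1258)*37) = 1/(34*1242*37) = 1/1562436 ≈ 6.4003e-7)
(45517 - 11903)/(t - 29916) = (45517 - 11903)/(1/1562436 - 29916) = 33614/(-46741835375/1562436) = 33614*(-1562436/46741835375) = -52519723704/46741835375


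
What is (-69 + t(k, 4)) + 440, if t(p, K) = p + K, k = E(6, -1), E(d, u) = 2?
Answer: 377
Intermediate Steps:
k = 2
t(p, K) = K + p
(-69 + t(k, 4)) + 440 = (-69 + (4 + 2)) + 440 = (-69 + 6) + 440 = -63 + 440 = 377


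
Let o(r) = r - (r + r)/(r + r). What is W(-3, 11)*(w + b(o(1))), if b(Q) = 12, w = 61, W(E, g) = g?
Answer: 803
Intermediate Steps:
o(r) = -1 + r (o(r) = r - 2*r/(2*r) = r - 2*r*1/(2*r) = r - 1*1 = r - 1 = -1 + r)
W(-3, 11)*(w + b(o(1))) = 11*(61 + 12) = 11*73 = 803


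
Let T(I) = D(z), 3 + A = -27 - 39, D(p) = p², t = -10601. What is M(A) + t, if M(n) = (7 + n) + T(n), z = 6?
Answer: -10627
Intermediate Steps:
A = -69 (A = -3 + (-27 - 39) = -3 - 66 = -69)
T(I) = 36 (T(I) = 6² = 36)
M(n) = 43 + n (M(n) = (7 + n) + 36 = 43 + n)
M(A) + t = (43 - 69) - 10601 = -26 - 10601 = -10627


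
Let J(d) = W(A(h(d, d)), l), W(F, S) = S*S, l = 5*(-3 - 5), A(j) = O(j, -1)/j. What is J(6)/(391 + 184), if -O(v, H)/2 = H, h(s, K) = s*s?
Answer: 64/23 ≈ 2.7826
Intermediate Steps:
h(s, K) = s**2
O(v, H) = -2*H
A(j) = 2/j (A(j) = (-2*(-1))/j = 2/j)
l = -40 (l = 5*(-8) = -40)
W(F, S) = S**2
J(d) = 1600 (J(d) = (-40)**2 = 1600)
J(6)/(391 + 184) = 1600/(391 + 184) = 1600/575 = 1600*(1/575) = 64/23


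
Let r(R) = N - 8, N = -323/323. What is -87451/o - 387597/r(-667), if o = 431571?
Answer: 885052052/20551 ≈ 43066.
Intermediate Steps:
N = -1 (N = -323*1/323 = -1)
r(R) = -9 (r(R) = -1 - 8 = -9)
-87451/o - 387597/r(-667) = -87451/431571 - 387597/(-9) = -87451*1/431571 - 387597*(-1/9) = -12493/61653 + 129199/3 = 885052052/20551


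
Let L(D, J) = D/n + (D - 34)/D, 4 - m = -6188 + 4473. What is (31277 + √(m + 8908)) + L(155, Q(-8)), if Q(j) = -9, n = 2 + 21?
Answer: 111529313/3565 + √10627 ≈ 31388.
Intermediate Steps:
n = 23
m = 1719 (m = 4 - (-6188 + 4473) = 4 - 1*(-1715) = 4 + 1715 = 1719)
L(D, J) = D/23 + (-34 + D)/D (L(D, J) = D/23 + (D - 34)/D = D*(1/23) + (-34 + D)/D = D/23 + (-34 + D)/D)
(31277 + √(m + 8908)) + L(155, Q(-8)) = (31277 + √(1719 + 8908)) + (1 - 34/155 + (1/23)*155) = (31277 + √10627) + (1 - 34*1/155 + 155/23) = (31277 + √10627) + (1 - 34/155 + 155/23) = (31277 + √10627) + 26808/3565 = 111529313/3565 + √10627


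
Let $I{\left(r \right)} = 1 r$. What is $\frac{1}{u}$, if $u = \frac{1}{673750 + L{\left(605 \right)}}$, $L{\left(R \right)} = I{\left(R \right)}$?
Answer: $674355$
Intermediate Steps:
$I{\left(r \right)} = r$
$L{\left(R \right)} = R$
$u = \frac{1}{674355}$ ($u = \frac{1}{673750 + 605} = \frac{1}{674355} \approx 1.4829 \cdot 10^{-6}$)
$\frac{1}{u} = \frac{1}{\frac{1}{674355}} = 674355$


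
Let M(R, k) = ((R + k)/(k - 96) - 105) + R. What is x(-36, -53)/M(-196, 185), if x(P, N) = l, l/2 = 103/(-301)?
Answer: 9167/4033400 ≈ 0.0022728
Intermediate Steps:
M(R, k) = -105 + R + (R + k)/(-96 + k) (M(R, k) = ((R + k)/(-96 + k) - 105) + R = (-105 + (R + k)/(-96 + k)) + R = -105 + R + (R + k)/(-96 + k))
l = -206/301 (l = 2*(103/(-301)) = 2*(103*(-1/301)) = 2*(-103/301) = -206/301 ≈ -0.68439)
x(P, N) = -206/301
x(-36, -53)/M(-196, 185) = -206*(-96 + 185)/(10080 - 104*185 - 95*(-196) - 196*185)/301 = -206*89/(10080 - 19240 + 18620 - 36260)/301 = -206/(301*((1/89)*(-26800))) = -206/(301*(-26800/89)) = -206/301*(-89/26800) = 9167/4033400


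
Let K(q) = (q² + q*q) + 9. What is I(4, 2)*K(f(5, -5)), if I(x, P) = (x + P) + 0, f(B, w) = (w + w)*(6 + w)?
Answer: 1254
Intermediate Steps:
f(B, w) = 2*w*(6 + w) (f(B, w) = (2*w)*(6 + w) = 2*w*(6 + w))
I(x, P) = P + x (I(x, P) = (P + x) + 0 = P + x)
K(q) = 9 + 2*q² (K(q) = (q² + q²) + 9 = 2*q² + 9 = 9 + 2*q²)
I(4, 2)*K(f(5, -5)) = (2 + 4)*(9 + 2*(2*(-5)*(6 - 5))²) = 6*(9 + 2*(2*(-5)*1)²) = 6*(9 + 2*(-10)²) = 6*(9 + 2*100) = 6*(9 + 200) = 6*209 = 1254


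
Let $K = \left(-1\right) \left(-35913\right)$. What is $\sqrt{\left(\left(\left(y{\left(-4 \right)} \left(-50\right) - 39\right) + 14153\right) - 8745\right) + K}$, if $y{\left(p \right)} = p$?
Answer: $\sqrt{41482} \approx 203.67$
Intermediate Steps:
$K = 35913$
$\sqrt{\left(\left(\left(y{\left(-4 \right)} \left(-50\right) - 39\right) + 14153\right) - 8745\right) + K} = \sqrt{\left(\left(\left(\left(-4\right) \left(-50\right) - 39\right) + 14153\right) - 8745\right) + 35913} = \sqrt{\left(\left(\left(200 - 39\right) + 14153\right) - 8745\right) + 35913} = \sqrt{\left(\left(161 + 14153\right) - 8745\right) + 35913} = \sqrt{\left(14314 - 8745\right) + 35913} = \sqrt{5569 + 35913} = \sqrt{41482}$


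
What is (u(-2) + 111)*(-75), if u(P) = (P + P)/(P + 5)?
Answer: -8225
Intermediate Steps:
u(P) = 2*P/(5 + P) (u(P) = (2*P)/(5 + P) = 2*P/(5 + P))
(u(-2) + 111)*(-75) = (2*(-2)/(5 - 2) + 111)*(-75) = (2*(-2)/3 + 111)*(-75) = (2*(-2)*(1/3) + 111)*(-75) = (-4/3 + 111)*(-75) = (329/3)*(-75) = -8225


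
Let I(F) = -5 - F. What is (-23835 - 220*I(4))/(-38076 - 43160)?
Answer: 21855/81236 ≈ 0.26903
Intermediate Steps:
(-23835 - 220*I(4))/(-38076 - 43160) = (-23835 - 220*(-5 - 1*4))/(-38076 - 43160) = (-23835 - 220*(-5 - 4))/(-81236) = (-23835 - 220*(-9))*(-1/81236) = (-23835 + 1980)*(-1/81236) = -21855*(-1/81236) = 21855/81236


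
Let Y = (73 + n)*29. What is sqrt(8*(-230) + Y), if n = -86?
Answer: I*sqrt(2217) ≈ 47.085*I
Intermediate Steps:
Y = -377 (Y = (73 - 86)*29 = -13*29 = -377)
sqrt(8*(-230) + Y) = sqrt(8*(-230) - 377) = sqrt(-1840 - 377) = sqrt(-2217) = I*sqrt(2217)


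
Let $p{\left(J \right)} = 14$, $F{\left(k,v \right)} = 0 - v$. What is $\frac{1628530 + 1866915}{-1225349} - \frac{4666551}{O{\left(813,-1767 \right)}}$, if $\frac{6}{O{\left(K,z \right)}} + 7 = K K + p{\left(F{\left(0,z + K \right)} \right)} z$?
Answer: $- \frac{606337759475637941}{1225349} \approx -4.9483 \cdot 10^{11}$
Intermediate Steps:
$F{\left(k,v \right)} = - v$
$O{\left(K,z \right)} = \frac{6}{-7 + K^{2} + 14 z}$ ($O{\left(K,z \right)} = \frac{6}{-7 + \left(K K + 14 z\right)} = \frac{6}{-7 + \left(K^{2} + 14 z\right)} = \frac{6}{-7 + K^{2} + 14 z}$)
$\frac{1628530 + 1866915}{-1225349} - \frac{4666551}{O{\left(813,-1767 \right)}} = \frac{1628530 + 1866915}{-1225349} - \frac{4666551}{6 \frac{1}{-7 + 813^{2} + 14 \left(-1767\right)}} = 3495445 \left(- \frac{1}{1225349}\right) - \frac{4666551}{6 \frac{1}{-7 + 660969 - 24738}} = - \frac{3495445}{1225349} - \frac{4666551}{6 \cdot \frac{1}{636224}} = - \frac{3495445}{1225349} - \frac{4666551}{\frac{3}{318112}} = - \frac{3495445}{1225349} - 494828623904 = - \frac{606337759475637941}{1225349}$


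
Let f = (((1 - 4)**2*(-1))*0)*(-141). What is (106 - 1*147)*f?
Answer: 0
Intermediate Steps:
f = 0 (f = (((-3)**2*(-1))*0)*(-141) = ((9*(-1))*0)*(-141) = -9*0*(-141) = 0*(-141) = 0)
(106 - 1*147)*f = (106 - 1*147)*0 = (106 - 147)*0 = -41*0 = 0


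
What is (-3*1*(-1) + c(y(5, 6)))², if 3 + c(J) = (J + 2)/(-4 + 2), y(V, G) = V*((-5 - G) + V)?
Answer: 196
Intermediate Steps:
y(V, G) = V*(-5 + V - G)
c(J) = -4 - J/2 (c(J) = -3 + (J + 2)/(-4 + 2) = -3 + (2 + J)/(-2) = -3 + (2 + J)*(-½) = -3 + (-1 - J/2) = -4 - J/2)
(-3*1*(-1) + c(y(5, 6)))² = (-3*1*(-1) + (-4 - 5*(-5 + 5 - 1*6)/2))² = (-3*(-1) + (-4 - 5*(-5 + 5 - 6)/2))² = (3 + (-4 - 5*(-6)/2))² = (3 + (-4 - ½*(-30)))² = (3 + (-4 + 15))² = (3 + 11)² = 14² = 196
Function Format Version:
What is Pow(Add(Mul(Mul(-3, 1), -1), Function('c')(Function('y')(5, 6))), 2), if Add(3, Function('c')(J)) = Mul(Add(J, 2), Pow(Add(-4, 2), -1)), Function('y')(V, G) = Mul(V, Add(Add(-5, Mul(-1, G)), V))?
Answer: 196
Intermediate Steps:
Function('y')(V, G) = Mul(V, Add(-5, V, Mul(-1, G)))
Function('c')(J) = Add(-4, Mul(Rational(-1, 2), J)) (Function('c')(J) = Add(-3, Mul(Add(J, 2), Pow(Add(-4, 2), -1))) = Add(-3, Mul(Add(2, J), Pow(-2, -1))) = Add(-3, Mul(Add(2, J), Rational(-1, 2))) = Add(-3, Add(-1, Mul(Rational(-1, 2), J))) = Add(-4, Mul(Rational(-1, 2), J)))
Pow(Add(Mul(Mul(-3, 1), -1), Function('c')(Function('y')(5, 6))), 2) = Pow(Add(Mul(Mul(-3, 1), -1), Add(-4, Mul(Rational(-1, 2), Mul(5, Add(-5, 5, Mul(-1, 6)))))), 2) = Pow(Add(Mul(-3, -1), Add(-4, Mul(Rational(-1, 2), Mul(5, Add(-5, 5, -6))))), 2) = Pow(Add(3, Add(-4, Mul(Rational(-1, 2), Mul(5, -6)))), 2) = Pow(Add(3, Add(-4, Mul(Rational(-1, 2), -30))), 2) = Pow(Add(3, Add(-4, 15)), 2) = Pow(Add(3, 11), 2) = Pow(14, 2) = 196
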